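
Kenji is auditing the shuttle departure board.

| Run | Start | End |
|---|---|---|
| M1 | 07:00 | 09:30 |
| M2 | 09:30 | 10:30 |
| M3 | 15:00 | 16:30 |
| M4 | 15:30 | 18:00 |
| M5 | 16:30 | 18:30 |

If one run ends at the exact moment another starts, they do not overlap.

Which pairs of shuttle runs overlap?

Sorted by start: M1, M2, M3, M4, M5.
M2 starts exactly when M1 ends (back-to-back, no overlap); M1 is clear from here.
M3 starts after M2 ends; M2 is clear from here.
M4 starts before M3 ends → M3 and M4 overlap.
M5 starts exactly when M3 ends (back-to-back, no overlap).
M5 starts before M4 ends → M4 and M5 overlap.

M3 & M4, M4 & M5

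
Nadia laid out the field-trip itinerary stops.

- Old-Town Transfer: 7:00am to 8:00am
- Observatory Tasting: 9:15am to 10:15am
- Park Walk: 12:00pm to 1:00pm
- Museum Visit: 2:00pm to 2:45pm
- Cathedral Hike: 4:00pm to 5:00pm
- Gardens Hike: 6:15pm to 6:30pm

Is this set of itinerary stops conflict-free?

Yes

Two intervals overlap when each starts before the other ends.
Sorted by start: Old-Town Transfer, Observatory Tasting, Park Walk, Museum Visit, Cathedral Hike, Gardens Hike.
Observatory Tasting starts after Old-Town Transfer ends, so Old-Town Transfer has no further overlaps.
Park Walk starts after Observatory Tasting ends, so Observatory Tasting has no further overlaps.
Museum Visit starts after Park Walk ends, so Park Walk has no further overlaps.
Cathedral Hike starts after Museum Visit ends, so Museum Visit has no further overlaps.
Gardens Hike starts after Cathedral Hike ends.
Every pair is clear; the schedule has no overlaps.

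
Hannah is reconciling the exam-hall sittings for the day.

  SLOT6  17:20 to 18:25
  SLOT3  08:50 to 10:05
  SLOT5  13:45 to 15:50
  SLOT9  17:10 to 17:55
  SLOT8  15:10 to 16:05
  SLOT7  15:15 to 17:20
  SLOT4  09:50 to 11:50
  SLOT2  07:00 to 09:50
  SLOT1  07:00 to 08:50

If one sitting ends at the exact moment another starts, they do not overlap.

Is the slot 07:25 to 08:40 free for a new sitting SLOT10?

SLOT1: starts 07:00 before SLOT10 ends 08:40, and ends 08:50 after SLOT10 starts 07:25 → overlap.
SLOT2: starts 07:00 before SLOT10 ends 08:40, and ends 09:50 after SLOT10 starts 07:25 → overlap.
SLOT3: starts 08:50 at or after SLOT10 ends 08:40 → clear.
SLOT4: starts 09:50 at or after SLOT10 ends 08:40 → clear.
SLOT5: starts 13:45 at or after SLOT10 ends 08:40 → clear.
SLOT8: starts 15:10 at or after SLOT10 ends 08:40 → clear.
SLOT7: starts 15:15 at or after SLOT10 ends 08:40 → clear.
SLOT9: starts 17:10 at or after SLOT10 ends 08:40 → clear.
SLOT6: starts 17:20 at or after SLOT10 ends 08:40 → clear.
SLOT10 overlaps SLOT1, SLOT2.

No — it overlaps SLOT1, SLOT2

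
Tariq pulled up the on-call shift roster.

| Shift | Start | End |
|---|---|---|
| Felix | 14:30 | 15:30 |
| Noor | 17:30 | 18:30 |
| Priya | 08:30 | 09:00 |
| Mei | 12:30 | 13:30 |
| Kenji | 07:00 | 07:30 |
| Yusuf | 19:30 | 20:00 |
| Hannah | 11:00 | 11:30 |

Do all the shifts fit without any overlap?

Yes

Check each pair: they overlap iff neither finishes before the other starts.
Sorted by start: Kenji, Priya, Hannah, Mei, Felix, Noor, Yusuf.
Priya starts after Kenji ends — done with Kenji.
Hannah starts after Priya ends — done with Priya.
Mei starts after Hannah ends — done with Hannah.
Felix starts after Mei ends — done with Mei.
Noor starts after Felix ends — done with Felix.
Yusuf starts after Noor ends.
Every pair is clear; the schedule has no overlaps.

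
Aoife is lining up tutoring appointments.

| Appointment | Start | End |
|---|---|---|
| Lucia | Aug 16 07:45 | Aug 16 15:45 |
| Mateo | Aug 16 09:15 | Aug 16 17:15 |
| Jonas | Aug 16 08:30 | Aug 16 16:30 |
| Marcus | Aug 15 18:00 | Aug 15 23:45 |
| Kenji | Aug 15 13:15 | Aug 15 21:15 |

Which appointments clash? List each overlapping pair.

Jonas & Lucia, Jonas & Mateo, Kenji & Marcus, Lucia & Mateo

Check each pair: they overlap iff neither finishes before the other starts.
Sorted by start: Kenji, Marcus, Lucia, Jonas, Mateo.
Marcus starts before Kenji ends → Kenji and Marcus overlap.
Lucia starts after Kenji ends — done with Kenji.
Lucia starts after Marcus ends — done with Marcus.
Jonas starts before Lucia ends → Lucia and Jonas overlap.
Mateo starts before Lucia ends → Lucia and Mateo overlap.
Mateo starts before Jonas ends → Jonas and Mateo overlap.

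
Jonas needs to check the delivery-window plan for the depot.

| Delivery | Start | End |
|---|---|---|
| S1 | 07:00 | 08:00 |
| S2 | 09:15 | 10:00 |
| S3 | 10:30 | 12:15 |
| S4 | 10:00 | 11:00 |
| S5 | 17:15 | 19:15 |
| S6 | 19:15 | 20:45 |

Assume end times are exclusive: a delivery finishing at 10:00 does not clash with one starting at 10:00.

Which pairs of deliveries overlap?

Sorted by start: S1, S2, S4, S3, S5, S6.
S2 starts after S1 ends, so nothing later overlaps S1 either.
S4 starts exactly when S2 ends (back-to-back, no overlap), so nothing later overlaps S2 either.
S3 starts before S4 ends → S4 and S3 overlap.
S5 starts after S4 ends, so nothing later overlaps S4 either.
S5 starts after S3 ends, so nothing later overlaps S3 either.
S6 starts exactly when S5 ends (back-to-back, no overlap).

S3 & S4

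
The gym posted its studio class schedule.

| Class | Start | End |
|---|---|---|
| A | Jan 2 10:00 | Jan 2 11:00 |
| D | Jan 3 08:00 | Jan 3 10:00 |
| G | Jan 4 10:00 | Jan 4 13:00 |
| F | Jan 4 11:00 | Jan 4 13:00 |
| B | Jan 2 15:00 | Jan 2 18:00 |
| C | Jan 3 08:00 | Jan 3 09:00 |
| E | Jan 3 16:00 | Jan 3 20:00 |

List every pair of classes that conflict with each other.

Check each pair: they overlap iff neither finishes before the other starts.
Sorted by start: A, B, C, D, E, G, F.
B starts after A ends; A is clear from here.
C starts after B ends; B is clear from here.
D starts before C ends → C and D overlap.
E starts after C ends; C is clear from here.
E starts after D ends; D is clear from here.
G starts after E ends; E is clear from here.
F starts before G ends → G and F overlap.

C & D, F & G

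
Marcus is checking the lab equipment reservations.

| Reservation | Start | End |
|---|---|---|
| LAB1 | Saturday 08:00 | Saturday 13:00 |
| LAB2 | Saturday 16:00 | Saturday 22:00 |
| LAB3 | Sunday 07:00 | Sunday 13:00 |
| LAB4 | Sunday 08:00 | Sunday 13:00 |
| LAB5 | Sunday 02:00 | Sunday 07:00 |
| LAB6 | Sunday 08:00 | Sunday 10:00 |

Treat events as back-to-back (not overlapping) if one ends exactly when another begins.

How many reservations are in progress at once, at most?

Sweep the timeline, counting +1 at each start and −1 at each end (ends before starts at a tie):
Saturday 08:00 start LAB1 → 1
Saturday 13:00 end LAB1 → 0
Saturday 16:00 start LAB2 → 1
Saturday 22:00 end LAB2 → 0
Sunday 02:00 start LAB5 → 1
Sunday 07:00 end LAB5 → 0
Sunday 07:00 start LAB3 → 1
Sunday 08:00 start LAB4 → 2
Sunday 08:00 start LAB6 → 3
Sunday 10:00 end LAB6 → 2
Sunday 13:00 end LAB3 → 1
Sunday 13:00 end LAB4 → 0
Peak is 3, at Sunday 08:00 (LAB3, LAB4, LAB6).

3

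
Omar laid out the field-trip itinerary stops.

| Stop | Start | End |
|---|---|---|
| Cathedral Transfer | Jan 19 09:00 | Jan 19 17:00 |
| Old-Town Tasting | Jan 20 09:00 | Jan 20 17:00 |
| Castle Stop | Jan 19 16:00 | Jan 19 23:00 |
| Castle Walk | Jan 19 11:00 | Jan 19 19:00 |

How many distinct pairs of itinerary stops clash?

3

Two intervals overlap when each starts before the other ends.
Sorted by start: Cathedral Transfer, Castle Walk, Castle Stop, Old-Town Tasting.
Castle Walk starts before Cathedral Transfer ends → Cathedral Transfer and Castle Walk overlap.
Castle Stop starts before Cathedral Transfer ends → Cathedral Transfer and Castle Stop overlap.
Old-Town Tasting starts after Cathedral Transfer ends.
Castle Stop starts before Castle Walk ends → Castle Walk and Castle Stop overlap.
Old-Town Tasting starts after Castle Walk ends.
Old-Town Tasting starts after Castle Stop ends.
Overlapping pairs: Castle Stop & Castle Walk, Castle Stop & Cathedral Transfer, Castle Walk & Cathedral Transfer — 3 in total.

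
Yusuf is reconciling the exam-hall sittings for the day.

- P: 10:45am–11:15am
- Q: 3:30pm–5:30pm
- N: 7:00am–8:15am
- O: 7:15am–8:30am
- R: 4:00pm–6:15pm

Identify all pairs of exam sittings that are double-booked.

N & O, Q & R

Sorted by start: N, O, P, Q, R.
O starts before N ends → N and O overlap.
P starts after N ends; N is clear from here.
P starts after O ends; O is clear from here.
Q starts after P ends; P is clear from here.
R starts before Q ends → Q and R overlap.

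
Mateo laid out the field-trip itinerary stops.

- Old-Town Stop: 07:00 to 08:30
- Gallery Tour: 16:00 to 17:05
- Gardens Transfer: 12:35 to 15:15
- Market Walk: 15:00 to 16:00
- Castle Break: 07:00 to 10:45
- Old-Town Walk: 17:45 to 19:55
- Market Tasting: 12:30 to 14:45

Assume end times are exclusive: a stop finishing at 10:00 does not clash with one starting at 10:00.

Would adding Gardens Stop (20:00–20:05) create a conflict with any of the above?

Castle Break: ends 10:45 at or before Gardens Stop starts 20:00 → clear.
Old-Town Stop: ends 08:30 at or before Gardens Stop starts 20:00 → clear.
Market Tasting: ends 14:45 at or before Gardens Stop starts 20:00 → clear.
Gardens Transfer: ends 15:15 at or before Gardens Stop starts 20:00 → clear.
Market Walk: ends 16:00 at or before Gardens Stop starts 20:00 → clear.
Gallery Tour: ends 17:05 at or before Gardens Stop starts 20:00 → clear.
Old-Town Walk: ends 19:55 at or before Gardens Stop starts 20:00 → clear.

No — it doesn't clash with anything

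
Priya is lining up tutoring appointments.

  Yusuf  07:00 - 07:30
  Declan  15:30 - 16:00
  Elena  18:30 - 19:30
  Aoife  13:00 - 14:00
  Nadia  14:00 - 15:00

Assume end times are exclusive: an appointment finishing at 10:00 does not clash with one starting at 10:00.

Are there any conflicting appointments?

No

Two intervals overlap when each starts before the other ends.
Sorted by start: Yusuf, Aoife, Nadia, Declan, Elena.
Aoife starts after Yusuf ends — done with Yusuf.
Nadia starts exactly when Aoife ends (back-to-back, no overlap) — done with Aoife.
Declan starts after Nadia ends — done with Nadia.
Elena starts after Declan ends.
Every pair is clear; the schedule has no overlaps.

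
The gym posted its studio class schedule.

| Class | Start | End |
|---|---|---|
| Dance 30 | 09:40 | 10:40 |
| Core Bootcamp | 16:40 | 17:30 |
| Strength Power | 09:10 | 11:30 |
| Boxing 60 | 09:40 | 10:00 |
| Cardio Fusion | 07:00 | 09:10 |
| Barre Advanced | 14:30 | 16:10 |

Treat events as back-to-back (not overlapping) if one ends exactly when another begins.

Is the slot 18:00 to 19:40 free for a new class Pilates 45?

Cardio Fusion: ends 09:10 at or before Pilates 45 starts 18:00 → clear.
Strength Power: ends 11:30 at or before Pilates 45 starts 18:00 → clear.
Dance 30: ends 10:40 at or before Pilates 45 starts 18:00 → clear.
Boxing 60: ends 10:00 at or before Pilates 45 starts 18:00 → clear.
Barre Advanced: ends 16:10 at or before Pilates 45 starts 18:00 → clear.
Core Bootcamp: ends 17:30 at or before Pilates 45 starts 18:00 → clear.

Yes — the slot is free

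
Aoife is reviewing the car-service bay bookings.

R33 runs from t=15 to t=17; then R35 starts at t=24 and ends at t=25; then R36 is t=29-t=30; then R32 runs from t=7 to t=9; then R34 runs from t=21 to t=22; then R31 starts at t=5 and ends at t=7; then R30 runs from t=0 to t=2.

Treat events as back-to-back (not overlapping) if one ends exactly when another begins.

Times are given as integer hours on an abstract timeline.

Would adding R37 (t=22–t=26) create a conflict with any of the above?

R30: ends t=2 at or before R37 starts t=22 → clear.
R31: ends t=7 at or before R37 starts t=22 → clear.
R32: ends t=9 at or before R37 starts t=22 → clear.
R33: ends t=17 at or before R37 starts t=22 → clear.
R34: ends t=22 at or before R37 starts t=22 → clear.
R35: starts t=24 before R37 ends t=26, and ends t=25 after R37 starts t=22 → overlap.
R36: starts t=29 at or after R37 ends t=26 → clear.
R37 overlaps R35.

Yes — it overlaps R35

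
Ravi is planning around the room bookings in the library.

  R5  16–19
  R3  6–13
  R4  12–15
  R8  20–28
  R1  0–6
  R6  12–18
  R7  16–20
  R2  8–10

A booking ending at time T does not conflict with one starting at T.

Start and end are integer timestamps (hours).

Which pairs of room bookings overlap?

R2 & R3, R3 & R4, R3 & R6, R4 & R6, R5 & R6, R5 & R7, R6 & R7

Sorted by start: R1, R3, R2, R4, R6, R5, R7, R8.
R3 starts exactly when R1 ends (back-to-back, no overlap), so R1 has no further overlaps.
R2 starts before R3 ends → R3 and R2 overlap.
R4 starts before R3 ends → R3 and R4 overlap.
R6 starts before R3 ends → R3 and R6 overlap.
R5 starts after R3 ends, so R3 has no further overlaps.
R4 starts after R2 ends, so R2 has no further overlaps.
R6 starts before R4 ends → R4 and R6 overlap.
R5 starts after R4 ends, so R4 has no further overlaps.
R5 starts before R6 ends → R6 and R5 overlap.
R7 starts before R6 ends → R6 and R7 overlap.
R8 starts after R6 ends.
R7 starts before R5 ends → R5 and R7 overlap.
R8 starts after R5 ends.
R8 starts exactly when R7 ends (back-to-back, no overlap).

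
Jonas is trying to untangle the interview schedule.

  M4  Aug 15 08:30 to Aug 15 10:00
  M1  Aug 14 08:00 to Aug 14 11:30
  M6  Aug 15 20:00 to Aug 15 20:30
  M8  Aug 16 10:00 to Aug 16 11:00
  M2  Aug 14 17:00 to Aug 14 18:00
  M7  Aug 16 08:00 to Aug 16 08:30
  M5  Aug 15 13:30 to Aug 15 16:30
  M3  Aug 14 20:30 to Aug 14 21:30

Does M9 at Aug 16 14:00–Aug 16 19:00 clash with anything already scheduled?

No — it doesn't clash with anything

M1: ends Aug 14 11:30 at or before M9 starts Aug 16 14:00 → clear.
M2: ends Aug 14 18:00 at or before M9 starts Aug 16 14:00 → clear.
M3: ends Aug 14 21:30 at or before M9 starts Aug 16 14:00 → clear.
M4: ends Aug 15 10:00 at or before M9 starts Aug 16 14:00 → clear.
M5: ends Aug 15 16:30 at or before M9 starts Aug 16 14:00 → clear.
M6: ends Aug 15 20:30 at or before M9 starts Aug 16 14:00 → clear.
M7: ends Aug 16 08:30 at or before M9 starts Aug 16 14:00 → clear.
M8: ends Aug 16 11:00 at or before M9 starts Aug 16 14:00 → clear.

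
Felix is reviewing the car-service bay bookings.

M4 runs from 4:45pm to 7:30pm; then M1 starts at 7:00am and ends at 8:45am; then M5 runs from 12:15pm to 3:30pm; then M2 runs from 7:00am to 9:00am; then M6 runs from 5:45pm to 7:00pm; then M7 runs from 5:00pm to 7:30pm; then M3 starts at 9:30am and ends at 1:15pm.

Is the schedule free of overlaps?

Sorted by start: M1, M2, M3, M5, M4, M7, M6.
M2 starts before M1 ends → M1 and M2 overlap.
That's a conflict, so the schedule is not conflict-free.

No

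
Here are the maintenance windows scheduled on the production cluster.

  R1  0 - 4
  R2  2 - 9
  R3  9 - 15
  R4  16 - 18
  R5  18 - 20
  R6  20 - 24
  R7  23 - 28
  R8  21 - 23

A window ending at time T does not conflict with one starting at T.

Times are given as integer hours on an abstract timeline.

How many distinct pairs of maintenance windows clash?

Sorted by start: R1, R2, R3, R4, R5, R6, R8, R7.
R2 starts before R1 ends → R1 and R2 overlap.
R3 starts after R1 ends — done with R1.
R3 starts exactly when R2 ends (back-to-back, no overlap) — done with R2.
R4 starts after R3 ends — done with R3.
R5 starts exactly when R4 ends (back-to-back, no overlap) — done with R4.
R6 starts exactly when R5 ends (back-to-back, no overlap) — done with R5.
R8 starts before R6 ends → R6 and R8 overlap.
R7 starts before R6 ends → R6 and R7 overlap.
R7 starts exactly when R8 ends (back-to-back, no overlap).
Overlapping pairs: R1 & R2, R6 & R7, R6 & R8 — 3 in total.

3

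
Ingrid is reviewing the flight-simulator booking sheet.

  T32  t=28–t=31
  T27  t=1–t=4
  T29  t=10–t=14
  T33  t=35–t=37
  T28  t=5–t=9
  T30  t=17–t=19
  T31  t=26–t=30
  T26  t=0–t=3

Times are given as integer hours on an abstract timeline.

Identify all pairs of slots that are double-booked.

T26 & T27, T31 & T32

Sorted by start: T26, T27, T28, T29, T30, T31, T32, T33.
T27 starts before T26 ends → T26 and T27 overlap.
T28 starts after T26 ends, so T26 has no further overlaps.
T28 starts after T27 ends, so T27 has no further overlaps.
T29 starts after T28 ends, so T28 has no further overlaps.
T30 starts after T29 ends, so T29 has no further overlaps.
T31 starts after T30 ends, so T30 has no further overlaps.
T32 starts before T31 ends → T31 and T32 overlap.
T33 starts after T31 ends.
T33 starts after T32 ends.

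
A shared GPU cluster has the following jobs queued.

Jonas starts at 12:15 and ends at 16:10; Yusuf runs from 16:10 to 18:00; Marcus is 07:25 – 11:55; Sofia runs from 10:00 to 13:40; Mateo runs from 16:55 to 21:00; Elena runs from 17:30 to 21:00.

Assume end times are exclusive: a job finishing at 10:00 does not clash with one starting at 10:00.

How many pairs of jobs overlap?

5

Two intervals overlap when each starts before the other ends.
Sorted by start: Marcus, Sofia, Jonas, Yusuf, Mateo, Elena.
Sofia starts before Marcus ends → Marcus and Sofia overlap.
Jonas starts after Marcus ends; Marcus is clear from here.
Jonas starts before Sofia ends → Sofia and Jonas overlap.
Yusuf starts after Sofia ends; Sofia is clear from here.
Yusuf starts exactly when Jonas ends (back-to-back, no overlap); Jonas is clear from here.
Mateo starts before Yusuf ends → Yusuf and Mateo overlap.
Elena starts before Yusuf ends → Yusuf and Elena overlap.
Elena starts before Mateo ends → Mateo and Elena overlap.
Overlapping pairs: Elena & Mateo, Elena & Yusuf, Jonas & Sofia, Marcus & Sofia, Mateo & Yusuf — 5 in total.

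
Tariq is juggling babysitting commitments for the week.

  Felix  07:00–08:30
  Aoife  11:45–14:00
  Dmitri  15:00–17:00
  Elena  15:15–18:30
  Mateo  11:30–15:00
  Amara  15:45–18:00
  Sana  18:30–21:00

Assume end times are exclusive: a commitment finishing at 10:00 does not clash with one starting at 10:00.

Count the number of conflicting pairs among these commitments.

4

Sorted by start: Felix, Mateo, Aoife, Dmitri, Elena, Amara, Sana.
Mateo starts after Felix ends — done with Felix.
Aoife starts before Mateo ends → Mateo and Aoife overlap.
Dmitri starts exactly when Mateo ends (back-to-back, no overlap) — done with Mateo.
Dmitri starts after Aoife ends — done with Aoife.
Elena starts before Dmitri ends → Dmitri and Elena overlap.
Amara starts before Dmitri ends → Dmitri and Amara overlap.
Sana starts after Dmitri ends.
Amara starts before Elena ends → Elena and Amara overlap.
Sana starts exactly when Elena ends (back-to-back, no overlap).
Sana starts after Amara ends.
Overlapping pairs: Amara & Dmitri, Amara & Elena, Aoife & Mateo, Dmitri & Elena — 4 in total.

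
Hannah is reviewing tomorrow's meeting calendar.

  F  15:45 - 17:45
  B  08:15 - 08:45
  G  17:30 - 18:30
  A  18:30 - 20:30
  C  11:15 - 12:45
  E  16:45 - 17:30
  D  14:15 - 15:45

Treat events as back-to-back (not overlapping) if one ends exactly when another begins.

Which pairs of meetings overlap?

E & F, F & G

Two intervals overlap when each starts before the other ends.
Sorted by start: B, C, D, F, E, G, A.
C starts after B ends, so B has no further overlaps.
D starts after C ends, so C has no further overlaps.
F starts exactly when D ends (back-to-back, no overlap), so D has no further overlaps.
E starts before F ends → F and E overlap.
G starts before F ends → F and G overlap.
A starts after F ends.
G starts exactly when E ends (back-to-back, no overlap), so E has no further overlaps.
A starts exactly when G ends (back-to-back, no overlap).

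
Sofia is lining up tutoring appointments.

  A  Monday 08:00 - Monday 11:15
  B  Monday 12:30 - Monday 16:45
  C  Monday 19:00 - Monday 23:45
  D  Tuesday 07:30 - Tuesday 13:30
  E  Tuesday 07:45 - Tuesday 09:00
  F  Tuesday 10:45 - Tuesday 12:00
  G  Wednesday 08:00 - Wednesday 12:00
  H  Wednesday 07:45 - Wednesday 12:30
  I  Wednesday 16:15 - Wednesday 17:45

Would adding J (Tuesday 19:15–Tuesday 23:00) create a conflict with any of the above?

A: ends Monday 11:15 at or before J starts Tuesday 19:15 → clear.
B: ends Monday 16:45 at or before J starts Tuesday 19:15 → clear.
C: ends Monday 23:45 at or before J starts Tuesday 19:15 → clear.
D: ends Tuesday 13:30 at or before J starts Tuesday 19:15 → clear.
E: ends Tuesday 09:00 at or before J starts Tuesday 19:15 → clear.
F: ends Tuesday 12:00 at or before J starts Tuesday 19:15 → clear.
H: starts Wednesday 07:45 at or after J ends Tuesday 23:00 → clear.
G: starts Wednesday 08:00 at or after J ends Tuesday 23:00 → clear.
I: starts Wednesday 16:15 at or after J ends Tuesday 23:00 → clear.

No — it doesn't clash with anything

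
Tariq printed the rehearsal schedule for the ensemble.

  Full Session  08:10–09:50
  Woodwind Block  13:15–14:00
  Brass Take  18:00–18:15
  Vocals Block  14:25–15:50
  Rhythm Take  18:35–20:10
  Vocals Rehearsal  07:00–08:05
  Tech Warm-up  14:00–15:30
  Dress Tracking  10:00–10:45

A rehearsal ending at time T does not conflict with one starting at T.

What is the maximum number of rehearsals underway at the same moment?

2

Walk through starts and ends in time order (an end at T is processed before a start at T):
07:00 start Vocals Rehearsal → 1
08:05 end Vocals Rehearsal → 0
08:10 start Full Session → 1
09:50 end Full Session → 0
10:00 start Dress Tracking → 1
10:45 end Dress Tracking → 0
13:15 start Woodwind Block → 1
14:00 end Woodwind Block → 0
14:00 start Tech Warm-up → 1
14:25 start Vocals Block → 2
15:30 end Tech Warm-up → 1
15:50 end Vocals Block → 0
18:00 start Brass Take → 1
18:15 end Brass Take → 0
18:35 start Rhythm Take → 1
20:10 end Rhythm Take → 0
Peak is 2, at 14:25 (Tech Warm-up, Vocals Block).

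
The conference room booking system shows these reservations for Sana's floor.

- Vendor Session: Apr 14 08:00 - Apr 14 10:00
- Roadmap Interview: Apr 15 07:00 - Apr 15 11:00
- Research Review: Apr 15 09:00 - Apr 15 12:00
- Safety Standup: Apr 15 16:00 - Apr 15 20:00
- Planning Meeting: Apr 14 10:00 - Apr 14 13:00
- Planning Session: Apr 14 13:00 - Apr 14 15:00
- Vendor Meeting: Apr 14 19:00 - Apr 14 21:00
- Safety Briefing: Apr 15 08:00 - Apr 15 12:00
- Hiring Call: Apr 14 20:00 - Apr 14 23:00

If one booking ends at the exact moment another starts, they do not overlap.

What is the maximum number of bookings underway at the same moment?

3

Sort all start/end points and keep a running count:
Apr 14 08:00 start Vendor Session → 1
Apr 14 10:00 end Vendor Session → 0
Apr 14 10:00 start Planning Meeting → 1
Apr 14 13:00 end Planning Meeting → 0
Apr 14 13:00 start Planning Session → 1
Apr 14 15:00 end Planning Session → 0
Apr 14 19:00 start Vendor Meeting → 1
Apr 14 20:00 start Hiring Call → 2
Apr 14 21:00 end Vendor Meeting → 1
Apr 14 23:00 end Hiring Call → 0
Apr 15 07:00 start Roadmap Interview → 1
Apr 15 08:00 start Safety Briefing → 2
Apr 15 09:00 start Research Review → 3
Apr 15 11:00 end Roadmap Interview → 2
Apr 15 12:00 end Research Review → 1
Apr 15 12:00 end Safety Briefing → 0
Apr 15 16:00 start Safety Standup → 1
Apr 15 20:00 end Safety Standup → 0
Peak is 3, at Apr 15 09:00 (Research Review, Roadmap Interview, Safety Briefing).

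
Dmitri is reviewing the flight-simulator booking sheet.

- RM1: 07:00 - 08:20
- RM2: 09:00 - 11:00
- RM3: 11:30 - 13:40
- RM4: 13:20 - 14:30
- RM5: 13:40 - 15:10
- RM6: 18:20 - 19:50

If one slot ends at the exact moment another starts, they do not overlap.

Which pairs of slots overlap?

RM3 & RM4, RM4 & RM5

Two intervals overlap when each starts before the other ends.
Sorted by start: RM1, RM2, RM3, RM4, RM5, RM6.
RM2 starts after RM1 ends, so RM1 has no further overlaps.
RM3 starts after RM2 ends, so RM2 has no further overlaps.
RM4 starts before RM3 ends → RM3 and RM4 overlap.
RM5 starts exactly when RM3 ends (back-to-back, no overlap), so RM3 has no further overlaps.
RM5 starts before RM4 ends → RM4 and RM5 overlap.
RM6 starts after RM4 ends.
RM6 starts after RM5 ends.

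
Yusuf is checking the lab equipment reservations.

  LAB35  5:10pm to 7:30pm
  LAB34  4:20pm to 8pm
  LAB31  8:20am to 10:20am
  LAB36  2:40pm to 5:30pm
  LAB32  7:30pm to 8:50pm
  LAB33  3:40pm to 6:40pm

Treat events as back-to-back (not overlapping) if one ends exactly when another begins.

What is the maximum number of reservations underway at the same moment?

Walk through starts and ends in time order (an end at T is processed before a start at T):
8:20am start LAB31 → 1
10:20am end LAB31 → 0
2:40pm start LAB36 → 1
3:40pm start LAB33 → 2
4:20pm start LAB34 → 3
5:10pm start LAB35 → 4
5:30pm end LAB36 → 3
6:40pm end LAB33 → 2
7:30pm end LAB35 → 1
7:30pm start LAB32 → 2
8pm end LAB34 → 1
8:50pm end LAB32 → 0
Peak is 4, at 5:10pm (LAB33, LAB34, LAB35, LAB36).

4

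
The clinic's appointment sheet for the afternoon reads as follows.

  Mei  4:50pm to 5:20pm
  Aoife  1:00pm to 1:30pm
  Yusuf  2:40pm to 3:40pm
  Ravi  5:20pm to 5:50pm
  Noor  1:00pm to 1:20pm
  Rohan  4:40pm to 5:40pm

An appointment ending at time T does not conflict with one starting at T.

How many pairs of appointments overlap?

Two intervals overlap when each starts before the other ends.
Sorted by start: Aoife, Noor, Yusuf, Rohan, Mei, Ravi.
Noor starts before Aoife ends → Aoife and Noor overlap.
Yusuf starts after Aoife ends; Aoife is clear from here.
Yusuf starts after Noor ends; Noor is clear from here.
Rohan starts after Yusuf ends; Yusuf is clear from here.
Mei starts before Rohan ends → Rohan and Mei overlap.
Ravi starts before Rohan ends → Rohan and Ravi overlap.
Ravi starts exactly when Mei ends (back-to-back, no overlap).
Overlapping pairs: Aoife & Noor, Mei & Rohan, Ravi & Rohan — 3 in total.

3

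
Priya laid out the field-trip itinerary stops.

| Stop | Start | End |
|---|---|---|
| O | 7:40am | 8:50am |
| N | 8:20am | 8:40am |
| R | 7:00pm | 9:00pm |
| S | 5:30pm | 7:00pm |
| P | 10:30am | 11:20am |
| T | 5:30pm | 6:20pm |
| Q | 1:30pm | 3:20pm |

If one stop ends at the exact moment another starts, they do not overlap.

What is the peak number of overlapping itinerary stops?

2

Sweep the timeline, counting +1 at each start and −1 at each end (ends before starts at a tie):
7:40am start O → 1
8:20am start N → 2
8:40am end N → 1
8:50am end O → 0
10:30am start P → 1
11:20am end P → 0
1:30pm start Q → 1
3:20pm end Q → 0
5:30pm start S → 1
5:30pm start T → 2
6:20pm end T → 1
7:00pm end S → 0
7:00pm start R → 1
9:00pm end R → 0
Peak is 2, at 8:20am (N, O).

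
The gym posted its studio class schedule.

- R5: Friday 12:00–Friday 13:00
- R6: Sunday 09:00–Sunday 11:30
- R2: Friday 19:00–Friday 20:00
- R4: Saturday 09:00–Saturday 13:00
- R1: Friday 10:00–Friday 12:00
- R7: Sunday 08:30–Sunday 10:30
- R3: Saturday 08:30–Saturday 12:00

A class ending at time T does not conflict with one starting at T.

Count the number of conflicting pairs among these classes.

2

Sorted by start: R1, R5, R2, R3, R4, R7, R6.
R5 starts exactly when R1 ends (back-to-back, no overlap), so nothing later overlaps R1 either.
R2 starts after R5 ends, so nothing later overlaps R5 either.
R3 starts after R2 ends, so nothing later overlaps R2 either.
R4 starts before R3 ends → R3 and R4 overlap.
R7 starts after R3 ends, so nothing later overlaps R3 either.
R7 starts after R4 ends, so nothing later overlaps R4 either.
R6 starts before R7 ends → R7 and R6 overlap.
Overlapping pairs: R3 & R4, R6 & R7 — 2 in total.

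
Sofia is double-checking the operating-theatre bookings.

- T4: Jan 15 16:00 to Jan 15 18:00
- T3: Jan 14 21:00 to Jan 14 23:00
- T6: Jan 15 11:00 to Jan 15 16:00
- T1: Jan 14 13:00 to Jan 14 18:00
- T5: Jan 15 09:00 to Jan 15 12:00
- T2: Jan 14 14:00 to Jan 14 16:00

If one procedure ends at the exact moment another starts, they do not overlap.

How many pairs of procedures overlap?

Two intervals overlap when each starts before the other ends.
Sorted by start: T1, T2, T3, T5, T6, T4.
T2 starts before T1 ends → T1 and T2 overlap.
T3 starts after T1 ends, so nothing later overlaps T1 either.
T3 starts after T2 ends, so nothing later overlaps T2 either.
T5 starts after T3 ends, so nothing later overlaps T3 either.
T6 starts before T5 ends → T5 and T6 overlap.
T4 starts after T5 ends.
T4 starts exactly when T6 ends (back-to-back, no overlap).
Overlapping pairs: T1 & T2, T5 & T6 — 2 in total.

2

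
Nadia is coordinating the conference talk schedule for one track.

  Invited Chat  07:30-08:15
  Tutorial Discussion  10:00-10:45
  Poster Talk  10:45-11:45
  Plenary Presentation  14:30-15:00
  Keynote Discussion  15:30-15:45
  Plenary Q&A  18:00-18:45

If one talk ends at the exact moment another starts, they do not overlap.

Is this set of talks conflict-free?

Yes

Two intervals overlap when each starts before the other ends.
Sorted by start: Invited Chat, Tutorial Discussion, Poster Talk, Plenary Presentation, Keynote Discussion, Plenary Q&A.
Tutorial Discussion starts after Invited Chat ends — done with Invited Chat.
Poster Talk starts exactly when Tutorial Discussion ends (back-to-back, no overlap) — done with Tutorial Discussion.
Plenary Presentation starts after Poster Talk ends — done with Poster Talk.
Keynote Discussion starts after Plenary Presentation ends — done with Plenary Presentation.
Plenary Q&A starts after Keynote Discussion ends.
Every pair is clear; the schedule has no overlaps.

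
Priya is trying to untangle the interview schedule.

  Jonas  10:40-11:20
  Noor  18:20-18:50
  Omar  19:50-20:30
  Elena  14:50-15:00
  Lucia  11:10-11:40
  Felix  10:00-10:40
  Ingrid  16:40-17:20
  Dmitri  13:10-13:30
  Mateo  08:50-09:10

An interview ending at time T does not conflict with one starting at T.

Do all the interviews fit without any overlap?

No

Sorted by start: Mateo, Felix, Jonas, Lucia, Dmitri, Elena, Ingrid, Noor, Omar.
Felix starts after Mateo ends — done with Mateo.
Jonas starts exactly when Felix ends (back-to-back, no overlap) — done with Felix.
Lucia starts before Jonas ends → Jonas and Lucia overlap.
That's a conflict, so the schedule is not conflict-free.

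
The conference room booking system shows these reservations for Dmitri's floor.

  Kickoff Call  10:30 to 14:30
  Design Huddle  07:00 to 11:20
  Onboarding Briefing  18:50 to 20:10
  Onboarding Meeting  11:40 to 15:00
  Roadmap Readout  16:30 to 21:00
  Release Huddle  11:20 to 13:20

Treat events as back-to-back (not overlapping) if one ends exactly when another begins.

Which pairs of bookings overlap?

Design Huddle & Kickoff Call, Kickoff Call & Onboarding Meeting, Kickoff Call & Release Huddle, Onboarding Briefing & Roadmap Readout, Onboarding Meeting & Release Huddle

Two intervals overlap when each starts before the other ends.
Sorted by start: Design Huddle, Kickoff Call, Release Huddle, Onboarding Meeting, Roadmap Readout, Onboarding Briefing.
Kickoff Call starts before Design Huddle ends → Design Huddle and Kickoff Call overlap.
Release Huddle starts exactly when Design Huddle ends (back-to-back, no overlap), so Design Huddle has no further overlaps.
Release Huddle starts before Kickoff Call ends → Kickoff Call and Release Huddle overlap.
Onboarding Meeting starts before Kickoff Call ends → Kickoff Call and Onboarding Meeting overlap.
Roadmap Readout starts after Kickoff Call ends, so Kickoff Call has no further overlaps.
Onboarding Meeting starts before Release Huddle ends → Release Huddle and Onboarding Meeting overlap.
Roadmap Readout starts after Release Huddle ends, so Release Huddle has no further overlaps.
Roadmap Readout starts after Onboarding Meeting ends, so Onboarding Meeting has no further overlaps.
Onboarding Briefing starts before Roadmap Readout ends → Roadmap Readout and Onboarding Briefing overlap.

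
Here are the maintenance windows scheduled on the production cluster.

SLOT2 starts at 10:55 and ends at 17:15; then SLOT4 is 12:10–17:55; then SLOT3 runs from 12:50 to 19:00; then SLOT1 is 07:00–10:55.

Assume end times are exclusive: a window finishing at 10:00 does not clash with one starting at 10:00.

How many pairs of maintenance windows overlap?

Sorted by start: SLOT1, SLOT2, SLOT4, SLOT3.
SLOT2 starts exactly when SLOT1 ends (back-to-back, no overlap), so SLOT1 has no further overlaps.
SLOT4 starts before SLOT2 ends → SLOT2 and SLOT4 overlap.
SLOT3 starts before SLOT2 ends → SLOT2 and SLOT3 overlap.
SLOT3 starts before SLOT4 ends → SLOT4 and SLOT3 overlap.
Overlapping pairs: SLOT2 & SLOT3, SLOT2 & SLOT4, SLOT3 & SLOT4 — 3 in total.

3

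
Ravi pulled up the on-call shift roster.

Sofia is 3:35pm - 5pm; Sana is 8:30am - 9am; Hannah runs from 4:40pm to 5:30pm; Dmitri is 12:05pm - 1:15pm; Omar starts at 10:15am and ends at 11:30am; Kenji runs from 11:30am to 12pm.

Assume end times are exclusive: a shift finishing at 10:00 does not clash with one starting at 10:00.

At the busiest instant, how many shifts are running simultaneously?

2

Sweep the timeline, counting +1 at each start and −1 at each end (ends before starts at a tie):
8:30am start Sana → 1
9am end Sana → 0
10:15am start Omar → 1
11:30am end Omar → 0
11:30am start Kenji → 1
12pm end Kenji → 0
12:05pm start Dmitri → 1
1:15pm end Dmitri → 0
3:35pm start Sofia → 1
4:40pm start Hannah → 2
5pm end Sofia → 1
5:30pm end Hannah → 0
Peak is 2, at 4:40pm (Hannah, Sofia).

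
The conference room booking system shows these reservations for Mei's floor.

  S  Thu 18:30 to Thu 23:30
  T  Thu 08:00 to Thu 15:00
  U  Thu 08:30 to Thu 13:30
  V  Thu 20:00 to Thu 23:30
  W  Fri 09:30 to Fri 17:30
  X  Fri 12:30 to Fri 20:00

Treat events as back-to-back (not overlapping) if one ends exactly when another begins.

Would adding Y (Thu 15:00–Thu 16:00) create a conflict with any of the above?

No — it doesn't clash with anything

T: ends Thu 15:00 at or before Y starts Thu 15:00 → clear.
U: ends Thu 13:30 at or before Y starts Thu 15:00 → clear.
S: starts Thu 18:30 at or after Y ends Thu 16:00 → clear.
V: starts Thu 20:00 at or after Y ends Thu 16:00 → clear.
W: starts Fri 09:30 at or after Y ends Thu 16:00 → clear.
X: starts Fri 12:30 at or after Y ends Thu 16:00 → clear.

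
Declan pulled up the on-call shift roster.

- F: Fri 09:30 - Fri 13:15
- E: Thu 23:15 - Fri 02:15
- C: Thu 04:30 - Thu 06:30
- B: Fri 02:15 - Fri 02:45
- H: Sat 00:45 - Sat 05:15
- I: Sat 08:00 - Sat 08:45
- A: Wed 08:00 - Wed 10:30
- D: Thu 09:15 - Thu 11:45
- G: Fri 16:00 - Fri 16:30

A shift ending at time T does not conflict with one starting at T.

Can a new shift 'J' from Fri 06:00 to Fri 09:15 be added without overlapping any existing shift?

A: ends Wed 10:30 at or before J starts Fri 06:00 → clear.
C: ends Thu 06:30 at or before J starts Fri 06:00 → clear.
D: ends Thu 11:45 at or before J starts Fri 06:00 → clear.
E: ends Fri 02:15 at or before J starts Fri 06:00 → clear.
B: ends Fri 02:45 at or before J starts Fri 06:00 → clear.
F: starts Fri 09:30 at or after J ends Fri 09:15 → clear.
G: starts Fri 16:00 at or after J ends Fri 09:15 → clear.
H: starts Sat 00:45 at or after J ends Fri 09:15 → clear.
I: starts Sat 08:00 at or after J ends Fri 09:15 → clear.

Yes — the slot is free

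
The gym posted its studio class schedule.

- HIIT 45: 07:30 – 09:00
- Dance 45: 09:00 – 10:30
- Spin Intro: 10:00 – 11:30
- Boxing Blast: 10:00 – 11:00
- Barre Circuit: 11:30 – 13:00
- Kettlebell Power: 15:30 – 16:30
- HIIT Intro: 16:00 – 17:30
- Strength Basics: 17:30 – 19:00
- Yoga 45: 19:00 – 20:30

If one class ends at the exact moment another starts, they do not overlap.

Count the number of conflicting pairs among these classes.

Check each pair: they overlap iff neither finishes before the other starts.
Sorted by start: HIIT 45, Dance 45, Spin Intro, Boxing Blast, Barre Circuit, Kettlebell Power, HIIT Intro, Strength Basics, Yoga 45.
Dance 45 starts exactly when HIIT 45 ends (back-to-back, no overlap), so nothing later overlaps HIIT 45 either.
Spin Intro starts before Dance 45 ends → Dance 45 and Spin Intro overlap.
Boxing Blast starts before Dance 45 ends → Dance 45 and Boxing Blast overlap.
Barre Circuit starts after Dance 45 ends, so nothing later overlaps Dance 45 either.
Boxing Blast starts before Spin Intro ends → Spin Intro and Boxing Blast overlap.
Barre Circuit starts exactly when Spin Intro ends (back-to-back, no overlap), so nothing later overlaps Spin Intro either.
Barre Circuit starts after Boxing Blast ends, so nothing later overlaps Boxing Blast either.
Kettlebell Power starts after Barre Circuit ends, so nothing later overlaps Barre Circuit either.
HIIT Intro starts before Kettlebell Power ends → Kettlebell Power and HIIT Intro overlap.
Strength Basics starts after Kettlebell Power ends, so nothing later overlaps Kettlebell Power either.
Strength Basics starts exactly when HIIT Intro ends (back-to-back, no overlap), so nothing later overlaps HIIT Intro either.
Yoga 45 starts exactly when Strength Basics ends (back-to-back, no overlap).
Overlapping pairs: Boxing Blast & Dance 45, Boxing Blast & Spin Intro, Dance 45 & Spin Intro, HIIT Intro & Kettlebell Power — 4 in total.

4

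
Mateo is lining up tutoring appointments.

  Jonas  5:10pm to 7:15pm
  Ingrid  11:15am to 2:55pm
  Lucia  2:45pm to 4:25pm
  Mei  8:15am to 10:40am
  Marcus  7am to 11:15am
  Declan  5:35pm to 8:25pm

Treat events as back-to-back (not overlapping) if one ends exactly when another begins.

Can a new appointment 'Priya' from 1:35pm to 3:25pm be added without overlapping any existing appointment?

No — it overlaps Ingrid, Lucia

Marcus: ends 11:15am at or before Priya starts 1:35pm → clear.
Mei: ends 10:40am at or before Priya starts 1:35pm → clear.
Ingrid: starts 11:15am before Priya ends 3:25pm, and ends 2:55pm after Priya starts 1:35pm → overlap.
Lucia: starts 2:45pm before Priya ends 3:25pm, and ends 4:25pm after Priya starts 1:35pm → overlap.
Jonas: starts 5:10pm at or after Priya ends 3:25pm → clear.
Declan: starts 5:35pm at or after Priya ends 3:25pm → clear.
Priya overlaps Lucia, Ingrid.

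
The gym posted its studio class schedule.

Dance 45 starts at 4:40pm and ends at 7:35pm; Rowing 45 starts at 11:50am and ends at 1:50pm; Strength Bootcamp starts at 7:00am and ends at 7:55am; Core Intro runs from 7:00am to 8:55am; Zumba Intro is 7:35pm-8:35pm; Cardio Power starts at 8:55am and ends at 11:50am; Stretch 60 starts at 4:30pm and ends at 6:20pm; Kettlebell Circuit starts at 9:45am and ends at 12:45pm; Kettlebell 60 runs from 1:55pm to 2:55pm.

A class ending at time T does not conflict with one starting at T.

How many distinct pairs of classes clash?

Sorted by start: Core Intro, Strength Bootcamp, Cardio Power, Kettlebell Circuit, Rowing 45, Kettlebell 60, Stretch 60, Dance 45, Zumba Intro.
Strength Bootcamp starts before Core Intro ends → Core Intro and Strength Bootcamp overlap.
Cardio Power starts exactly when Core Intro ends (back-to-back, no overlap) — done with Core Intro.
Cardio Power starts after Strength Bootcamp ends — done with Strength Bootcamp.
Kettlebell Circuit starts before Cardio Power ends → Cardio Power and Kettlebell Circuit overlap.
Rowing 45 starts exactly when Cardio Power ends (back-to-back, no overlap) — done with Cardio Power.
Rowing 45 starts before Kettlebell Circuit ends → Kettlebell Circuit and Rowing 45 overlap.
Kettlebell 60 starts after Kettlebell Circuit ends — done with Kettlebell Circuit.
Kettlebell 60 starts after Rowing 45 ends — done with Rowing 45.
Stretch 60 starts after Kettlebell 60 ends — done with Kettlebell 60.
Dance 45 starts before Stretch 60 ends → Stretch 60 and Dance 45 overlap.
Zumba Intro starts after Stretch 60 ends.
Zumba Intro starts exactly when Dance 45 ends (back-to-back, no overlap).
Overlapping pairs: Cardio Power & Kettlebell Circuit, Core Intro & Strength Bootcamp, Dance 45 & Stretch 60, Kettlebell Circuit & Rowing 45 — 4 in total.

4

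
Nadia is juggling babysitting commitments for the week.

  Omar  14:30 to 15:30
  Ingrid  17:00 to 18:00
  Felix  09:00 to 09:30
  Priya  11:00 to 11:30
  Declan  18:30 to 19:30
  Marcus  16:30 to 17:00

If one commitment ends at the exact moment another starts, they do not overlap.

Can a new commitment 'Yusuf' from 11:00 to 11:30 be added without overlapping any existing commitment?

No — it overlaps Priya

Felix: ends 09:30 at or before Yusuf starts 11:00 → clear.
Priya: starts 11:00 before Yusuf ends 11:30, and ends 11:30 after Yusuf starts 11:00 → overlap.
Omar: starts 14:30 at or after Yusuf ends 11:30 → clear.
Marcus: starts 16:30 at or after Yusuf ends 11:30 → clear.
Ingrid: starts 17:00 at or after Yusuf ends 11:30 → clear.
Declan: starts 18:30 at or after Yusuf ends 11:30 → clear.
Yusuf overlaps Priya.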